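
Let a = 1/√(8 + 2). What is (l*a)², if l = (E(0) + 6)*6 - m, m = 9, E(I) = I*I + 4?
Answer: 2601/10 ≈ 260.10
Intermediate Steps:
E(I) = 4 + I² (E(I) = I² + 4 = 4 + I²)
l = 51 (l = ((4 + 0²) + 6)*6 - 1*9 = ((4 + 0) + 6)*6 - 9 = (4 + 6)*6 - 9 = 10*6 - 9 = 60 - 9 = 51)
a = √10/10 (a = 1/√10 = 1*(√10/10) = √10/10 ≈ 0.31623)
(l*a)² = (51*(√10/10))² = (51*√10/10)² = 2601/10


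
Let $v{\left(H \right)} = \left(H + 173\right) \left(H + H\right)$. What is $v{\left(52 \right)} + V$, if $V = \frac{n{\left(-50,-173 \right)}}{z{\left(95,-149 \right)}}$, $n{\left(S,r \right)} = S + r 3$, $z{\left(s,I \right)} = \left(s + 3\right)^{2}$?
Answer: $\frac{224733031}{9604} \approx 23400.0$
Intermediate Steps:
$z{\left(s,I \right)} = \left(3 + s\right)^{2}$
$n{\left(S,r \right)} = S + 3 r$
$v{\left(H \right)} = 2 H \left(173 + H\right)$ ($v{\left(H \right)} = \left(173 + H\right) 2 H = 2 H \left(173 + H\right)$)
$V = - \frac{569}{9604}$ ($V = \frac{-50 + 3 \left(-173\right)}{\left(3 + 95\right)^{2}} = \frac{-50 - 519}{98^{2}} = - \frac{569}{9604} \approx -0.059246$)
$v{\left(52 \right)} + V = 2 \cdot 52 \left(173 + 52\right) - \frac{569}{9604} = 2 \cdot 52 \cdot 225 - \frac{569}{9604} = 23400 - \frac{569}{9604} = \frac{224733031}{9604}$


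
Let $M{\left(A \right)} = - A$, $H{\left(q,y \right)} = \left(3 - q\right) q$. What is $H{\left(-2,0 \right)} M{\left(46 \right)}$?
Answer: $460$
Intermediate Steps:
$H{\left(q,y \right)} = q \left(3 - q\right)$
$H{\left(-2,0 \right)} M{\left(46 \right)} = - 2 \left(3 - -2\right) \left(\left(-1\right) 46\right) = - 2 \left(3 + 2\right) \left(-46\right) = \left(-2\right) 5 \left(-46\right) = \left(-10\right) \left(-46\right) = 460$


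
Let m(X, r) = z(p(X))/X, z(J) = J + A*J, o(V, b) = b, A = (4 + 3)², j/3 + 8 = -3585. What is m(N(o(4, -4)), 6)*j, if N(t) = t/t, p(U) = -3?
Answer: 1616850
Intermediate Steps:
j = -10779 (j = -24 + 3*(-3585) = -24 - 10755 = -10779)
A = 49 (A = 7² = 49)
z(J) = 50*J (z(J) = J + 49*J = 50*J)
N(t) = 1
m(X, r) = -150/X (m(X, r) = (50*(-3))/X = -150/X)
m(N(o(4, -4)), 6)*j = -150/1*(-10779) = -150*1*(-10779) = -150*(-10779) = 1616850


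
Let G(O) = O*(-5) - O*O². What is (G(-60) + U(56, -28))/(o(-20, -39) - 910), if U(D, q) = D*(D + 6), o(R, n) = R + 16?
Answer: -109886/457 ≈ -240.45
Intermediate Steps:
o(R, n) = 16 + R
U(D, q) = D*(6 + D)
G(O) = -O³ - 5*O (G(O) = -5*O - O³ = -O³ - 5*O)
(G(-60) + U(56, -28))/(o(-20, -39) - 910) = (-1*(-60)*(5 + (-60)²) + 56*(6 + 56))/((16 - 20) - 910) = (-1*(-60)*(5 + 3600) + 56*62)/(-4 - 910) = (-1*(-60)*3605 + 3472)/(-914) = (216300 + 3472)*(-1/914) = 219772*(-1/914) = -109886/457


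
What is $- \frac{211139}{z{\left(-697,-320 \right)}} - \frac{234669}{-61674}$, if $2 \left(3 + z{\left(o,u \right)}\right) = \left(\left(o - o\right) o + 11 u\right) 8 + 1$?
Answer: $\frac{572860101}{30474530} \approx 18.798$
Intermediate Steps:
$z{\left(o,u \right)} = - \frac{5}{2} + 44 u$ ($z{\left(o,u \right)} = -3 + \frac{\left(\left(o - o\right) o + 11 u\right) 8 + 1}{2} = -3 + \frac{\left(0 o + 11 u\right) 8 + 1}{2} = -3 + \frac{\left(0 + 11 u\right) 8 + 1}{2} = -3 + \frac{11 u 8 + 1}{2} = -3 + \frac{88 u + 1}{2} = -3 + \frac{1 + 88 u}{2} = -3 + \left(\frac{1}{2} + 44 u\right) = - \frac{5}{2} + 44 u$)
$- \frac{211139}{z{\left(-697,-320 \right)}} - \frac{234669}{-61674} = - \frac{211139}{- \frac{5}{2} + 44 \left(-320\right)} - \frac{234669}{-61674} = - \frac{211139}{- \frac{5}{2} - 14080} - - \frac{4117}{1082} = - \frac{211139}{- \frac{28165}{2}} + \frac{4117}{1082} = \left(-211139\right) \left(- \frac{2}{28165}\right) + \frac{4117}{1082} = \frac{422278}{28165} + \frac{4117}{1082} = \frac{572860101}{30474530}$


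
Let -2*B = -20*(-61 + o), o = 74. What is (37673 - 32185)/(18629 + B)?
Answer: 5488/18759 ≈ 0.29255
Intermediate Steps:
B = 130 (B = -(-10)*(-61 + 74) = -(-10)*13 = -½*(-260) = 130)
(37673 - 32185)/(18629 + B) = (37673 - 32185)/(18629 + 130) = 5488/18759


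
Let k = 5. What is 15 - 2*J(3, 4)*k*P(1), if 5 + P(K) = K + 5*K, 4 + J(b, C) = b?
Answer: 25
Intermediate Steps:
J(b, C) = -4 + b
P(K) = -5 + 6*K (P(K) = -5 + (K + 5*K) = -5 + 6*K)
15 - 2*J(3, 4)*k*P(1) = 15 - 2*(-4 + 3)*5*(-5 + 6*1) = 15 - 2*(-1*5)*(-5 + 6) = 15 - (-10) = 15 - 2*(-5) = 15 + 10 = 25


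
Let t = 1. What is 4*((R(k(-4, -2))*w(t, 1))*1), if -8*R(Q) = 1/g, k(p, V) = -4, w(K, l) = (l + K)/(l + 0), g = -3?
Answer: ⅓ ≈ 0.33333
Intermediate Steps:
w(K, l) = (K + l)/l
R(Q) = 1/24 (R(Q) = -⅛/(-3) = -⅛*(-⅓) = 1/24)
4*((R(k(-4, -2))*w(t, 1))*1) = 4*((((1 + 1)/1)/24)*1) = 4*(((1*2)/24)*1) = 4*(((1/24)*2)*1) = 4*((1/12)*1) = 4*(1/12) = ⅓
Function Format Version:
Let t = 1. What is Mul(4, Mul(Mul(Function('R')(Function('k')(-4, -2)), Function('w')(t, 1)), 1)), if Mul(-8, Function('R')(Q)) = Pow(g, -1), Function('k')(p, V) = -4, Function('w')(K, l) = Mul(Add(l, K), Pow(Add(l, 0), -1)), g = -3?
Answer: Rational(1, 3) ≈ 0.33333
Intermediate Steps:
Function('w')(K, l) = Mul(Pow(l, -1), Add(K, l)) (Function('w')(K, l) = Mul(Add(K, l), Pow(l, -1)) = Mul(Pow(l, -1), Add(K, l)))
Function('R')(Q) = Rational(1, 24) (Function('R')(Q) = Mul(Rational(-1, 8), Pow(-3, -1)) = Mul(Rational(-1, 8), Rational(-1, 3)) = Rational(1, 24))
Mul(4, Mul(Mul(Function('R')(Function('k')(-4, -2)), Function('w')(t, 1)), 1)) = Mul(4, Mul(Mul(Rational(1, 24), Mul(Pow(1, -1), Add(1, 1))), 1)) = Mul(4, Mul(Mul(Rational(1, 24), Mul(1, 2)), 1)) = Mul(4, Mul(Mul(Rational(1, 24), 2), 1)) = Mul(4, Mul(Rational(1, 12), 1)) = Mul(4, Rational(1, 12)) = Rational(1, 3)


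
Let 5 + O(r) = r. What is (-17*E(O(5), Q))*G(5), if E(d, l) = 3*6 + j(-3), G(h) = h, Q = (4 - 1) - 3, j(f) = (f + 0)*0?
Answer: -1530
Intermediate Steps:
j(f) = 0 (j(f) = f*0 = 0)
O(r) = -5 + r
Q = 0 (Q = 3 - 3 = 0)
E(d, l) = 18 (E(d, l) = 3*6 + 0 = 18 + 0 = 18)
(-17*E(O(5), Q))*G(5) = -17*18*5 = -306*5 = -1530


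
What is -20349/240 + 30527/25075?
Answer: -33528313/401200 ≈ -83.570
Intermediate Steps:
-20349/240 + 30527/25075 = -20349*1/240 + 30527*(1/25075) = -6783/80 + 30527/25075 = -33528313/401200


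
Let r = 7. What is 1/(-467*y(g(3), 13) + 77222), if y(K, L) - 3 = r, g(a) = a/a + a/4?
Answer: 1/72552 ≈ 1.3783e-5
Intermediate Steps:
g(a) = 1 + a/4 (g(a) = 1 + a*(¼) = 1 + a/4)
y(K, L) = 10 (y(K, L) = 3 + 7 = 10)
1/(-467*y(g(3), 13) + 77222) = 1/(-467*10 + 77222) = 1/(-4670 + 77222) = 1/72552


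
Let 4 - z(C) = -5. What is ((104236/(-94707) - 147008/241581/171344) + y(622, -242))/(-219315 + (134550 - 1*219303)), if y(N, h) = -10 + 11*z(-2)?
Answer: -7178907118098769/24833803242831260868 ≈ -0.00028908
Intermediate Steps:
z(C) = 9 (z(C) = 4 - 1*(-5) = 4 + 5 = 9)
y(N, h) = 89 (y(N, h) = -10 + 11*9 = -10 + 99 = 89)
((104236/(-94707) - 147008/241581/171344) + y(622, -242))/(-219315 + (134550 - 1*219303)) = ((104236/(-94707) - 147008/241581/171344) + 89)/(-219315 + (134550 - 1*219303)) = ((104236*(-1/94707) - 147008*1/241581*(1/171344)) + 89)/(-219315 + (134550 - 219303)) = ((-104236/94707 - 147008/241581*1/171344) + 89)/(-219315 - 84753) = ((-104236/94707 - 9188/2587090929) + 89)/(-304068) = (-89889626747720/81671873537601 + 89)*(-1/304068) = (7178907118098769/81671873537601)*(-1/304068) = -7178907118098769/24833803242831260868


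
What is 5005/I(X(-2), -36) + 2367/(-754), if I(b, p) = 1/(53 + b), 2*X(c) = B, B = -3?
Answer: 97173394/377 ≈ 2.5775e+5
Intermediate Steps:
X(c) = -3/2 (X(c) = (½)*(-3) = -3/2)
5005/I(X(-2), -36) + 2367/(-754) = 5005/(1/(53 - 3/2)) + 2367/(-754) = 5005/(1/(103/2)) + 2367*(-1/754) = 5005/(2/103) - 2367/754 = 5005*(103/2) - 2367/754 = 515515/2 - 2367/754 = 97173394/377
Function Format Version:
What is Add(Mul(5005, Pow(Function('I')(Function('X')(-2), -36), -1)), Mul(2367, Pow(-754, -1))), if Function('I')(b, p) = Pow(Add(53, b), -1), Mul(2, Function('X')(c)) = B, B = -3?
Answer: Rational(97173394, 377) ≈ 2.5775e+5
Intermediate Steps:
Function('X')(c) = Rational(-3, 2) (Function('X')(c) = Mul(Rational(1, 2), -3) = Rational(-3, 2))
Add(Mul(5005, Pow(Function('I')(Function('X')(-2), -36), -1)), Mul(2367, Pow(-754, -1))) = Add(Mul(5005, Pow(Pow(Add(53, Rational(-3, 2)), -1), -1)), Mul(2367, Pow(-754, -1))) = Add(Mul(5005, Pow(Pow(Rational(103, 2), -1), -1)), Mul(2367, Rational(-1, 754))) = Add(Mul(5005, Pow(Rational(2, 103), -1)), Rational(-2367, 754)) = Add(Mul(5005, Rational(103, 2)), Rational(-2367, 754)) = Add(Rational(515515, 2), Rational(-2367, 754)) = Rational(97173394, 377)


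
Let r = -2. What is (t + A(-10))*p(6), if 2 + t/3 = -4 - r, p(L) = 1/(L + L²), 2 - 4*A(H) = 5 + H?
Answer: -41/168 ≈ -0.24405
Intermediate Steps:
A(H) = -¾ - H/4 (A(H) = ½ - (5 + H)/4 = ½ + (-5/4 - H/4) = -¾ - H/4)
t = -12 (t = -6 + 3*(-4 - 1*(-2)) = -6 + 3*(-4 + 2) = -6 + 3*(-2) = -6 - 6 = -12)
(t + A(-10))*p(6) = (-12 + (-¾ - ¼*(-10)))*(1/(6*(1 + 6))) = (-12 + (-¾ + 5/2))*((⅙)/7) = (-12 + 7/4)*((⅙)*(⅐)) = -41/4*1/42 = -41/168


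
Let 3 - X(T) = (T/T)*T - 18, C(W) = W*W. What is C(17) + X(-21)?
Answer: 331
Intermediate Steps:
C(W) = W²
X(T) = 21 - T (X(T) = 3 - ((T/T)*T - 18) = 3 - (1*T - 18) = 3 - (T - 18) = 3 - (-18 + T) = 3 + (18 - T) = 21 - T)
C(17) + X(-21) = 17² + (21 - 1*(-21)) = 289 + (21 + 21) = 289 + 42 = 331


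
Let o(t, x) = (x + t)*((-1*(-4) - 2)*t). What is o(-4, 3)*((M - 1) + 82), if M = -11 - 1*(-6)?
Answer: 608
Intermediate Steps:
M = -5 (M = -11 + 6 = -5)
o(t, x) = 2*t*(t + x) (o(t, x) = (t + x)*((4 - 2)*t) = (t + x)*(2*t) = 2*t*(t + x))
o(-4, 3)*((M - 1) + 82) = (2*(-4)*(-4 + 3))*((-5 - 1) + 82) = (2*(-4)*(-1))*(-6 + 82) = 8*76 = 608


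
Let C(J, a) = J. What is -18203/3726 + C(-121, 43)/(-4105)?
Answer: -74272469/15295230 ≈ -4.8559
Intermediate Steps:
-18203/3726 + C(-121, 43)/(-4105) = -18203/3726 - 121/(-4105) = -18203*1/3726 - 121*(-1/4105) = -18203/3726 + 121/4105 = -74272469/15295230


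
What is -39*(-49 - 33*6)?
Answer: 9633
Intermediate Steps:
-39*(-49 - 33*6) = -39*(-49 - 198) = -39*(-247) = 9633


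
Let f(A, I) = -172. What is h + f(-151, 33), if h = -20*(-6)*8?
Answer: 788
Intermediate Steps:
h = 960 (h = 120*8 = 960)
h + f(-151, 33) = 960 - 172 = 788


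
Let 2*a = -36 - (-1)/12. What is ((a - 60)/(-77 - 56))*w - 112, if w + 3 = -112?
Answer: -572669/3192 ≈ -179.41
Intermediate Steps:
w = -115 (w = -3 - 112 = -115)
a = -431/24 (a = (-36 - (-1)/12)/2 = (-36 - 1*(-1/12))/2 = (-36 + 1/12)/2 = (½)*(-431/12) = -431/24 ≈ -17.958)
((a - 60)/(-77 - 56))*w - 112 = ((-431/24 - 60)/(-77 - 56))*(-115) - 112 = -1871/24/(-133)*(-115) - 112 = -1871/24*(-1/133)*(-115) - 112 = (1871/3192)*(-115) - 112 = -215165/3192 - 112 = -572669/3192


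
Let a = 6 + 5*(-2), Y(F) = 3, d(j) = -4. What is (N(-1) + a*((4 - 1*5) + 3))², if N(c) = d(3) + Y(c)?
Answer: 81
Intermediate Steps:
a = -4 (a = 6 - 10 = -4)
N(c) = -1 (N(c) = -4 + 3 = -1)
(N(-1) + a*((4 - 1*5) + 3))² = (-1 - 4*((4 - 1*5) + 3))² = (-1 - 4*((4 - 5) + 3))² = (-1 - 4*(-1 + 3))² = (-1 - 4*2)² = (-1 - 8)² = (-9)² = 81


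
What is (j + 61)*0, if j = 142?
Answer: 0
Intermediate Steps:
(j + 61)*0 = (142 + 61)*0 = 203*0 = 0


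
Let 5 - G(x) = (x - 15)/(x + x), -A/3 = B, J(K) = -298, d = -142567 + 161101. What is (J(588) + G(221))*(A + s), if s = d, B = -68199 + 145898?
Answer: 13915697928/221 ≈ 6.2967e+7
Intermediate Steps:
B = 77699
d = 18534
s = 18534
A = -233097 (A = -3*77699 = -233097)
G(x) = 5 - (-15 + x)/(2*x) (G(x) = 5 - (x - 15)/(x + x) = 5 - (-15 + x)/(2*x))
(J(588) + G(221))*(A + s) = (-298 + (3/2)*(5 + 3*221)/221)*(-233097 + 18534) = (-298 + (3/2)*(1/221)*(5 + 663))*(-214563) = (-298 + (3/2)*(1/221)*668)*(-214563) = (-298 + 1002/221)*(-214563) = -64856/221*(-214563) = 13915697928/221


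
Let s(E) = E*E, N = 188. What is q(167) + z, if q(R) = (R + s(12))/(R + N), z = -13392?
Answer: -4753849/355 ≈ -13391.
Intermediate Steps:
s(E) = E**2
q(R) = (144 + R)/(188 + R) (q(R) = (R + 12**2)/(R + 188) = (R + 144)/(188 + R) = (144 + R)/(188 + R))
q(167) + z = (144 + 167)/(188 + 167) - 13392 = 311/355 - 13392 = -4753849/355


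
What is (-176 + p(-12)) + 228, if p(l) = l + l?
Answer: 28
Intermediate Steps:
p(l) = 2*l
(-176 + p(-12)) + 228 = (-176 + 2*(-12)) + 228 = (-176 - 24) + 228 = -200 + 228 = 28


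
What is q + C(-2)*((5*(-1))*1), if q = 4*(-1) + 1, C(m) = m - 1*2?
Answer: 17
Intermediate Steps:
C(m) = -2 + m (C(m) = m - 2 = -2 + m)
q = -3 (q = -4 + 1 = -3)
q + C(-2)*((5*(-1))*1) = -3 + (-2 - 2)*((5*(-1))*1) = -3 - (-20) = -3 - 4*(-5) = -3 + 20 = 17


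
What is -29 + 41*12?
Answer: 463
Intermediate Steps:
-29 + 41*12 = -29 + 492 = 463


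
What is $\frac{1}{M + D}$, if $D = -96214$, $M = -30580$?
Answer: $- \frac{1}{126794} \approx -7.8868 \cdot 10^{-6}$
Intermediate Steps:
$\frac{1}{M + D} = \frac{1}{-30580 - 96214} = \frac{1}{-126794} = - \frac{1}{126794}$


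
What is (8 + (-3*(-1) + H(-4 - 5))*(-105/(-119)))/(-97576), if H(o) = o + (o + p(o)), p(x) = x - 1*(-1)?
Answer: 209/1658792 ≈ 0.00012600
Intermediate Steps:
p(x) = 1 + x (p(x) = x + 1 = 1 + x)
H(o) = 1 + 3*o (H(o) = o + (o + (1 + o)) = o + (1 + 2*o) = 1 + 3*o)
(8 + (-3*(-1) + H(-4 - 5))*(-105/(-119)))/(-97576) = (8 + (-3*(-1) + (1 + 3*(-4 - 5)))*(-105/(-119)))/(-97576) = (8 + (3 + (1 + 3*(-9)))*(-105*(-1/119)))*(-1/97576) = (8 + (3 + (1 - 27))*(15/17))*(-1/97576) = (8 + (3 - 26)*(15/17))*(-1/97576) = (8 - 23*15/17)*(-1/97576) = (8 - 345/17)*(-1/97576) = -209/17*(-1/97576) = 209/1658792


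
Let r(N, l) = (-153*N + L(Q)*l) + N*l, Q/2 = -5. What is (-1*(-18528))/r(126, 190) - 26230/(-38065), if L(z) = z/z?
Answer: 41626814/9234569 ≈ 4.5077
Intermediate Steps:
Q = -10 (Q = 2*(-5) = -10)
L(z) = 1
r(N, l) = l - 153*N + N*l (r(N, l) = (-153*N + 1*l) + N*l = (-153*N + l) + N*l = (l - 153*N) + N*l = l - 153*N + N*l)
(-1*(-18528))/r(126, 190) - 26230/(-38065) = (-1*(-18528))/(190 - 153*126 + 126*190) - 26230/(-38065) = 18528/(190 - 19278 + 23940) - 26230*(-1/38065) = 18528/4852 + 5246/7613 = 18528*(1/4852) + 5246/7613 = 4632/1213 + 5246/7613 = 41626814/9234569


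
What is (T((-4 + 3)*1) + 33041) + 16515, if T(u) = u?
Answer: 49555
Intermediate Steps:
(T((-4 + 3)*1) + 33041) + 16515 = ((-4 + 3)*1 + 33041) + 16515 = (-1*1 + 33041) + 16515 = (-1 + 33041) + 16515 = 33040 + 16515 = 49555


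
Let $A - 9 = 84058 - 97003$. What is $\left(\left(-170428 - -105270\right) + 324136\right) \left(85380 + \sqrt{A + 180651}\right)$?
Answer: $22111541640 + 776934 \sqrt{18635} \approx 2.2218 \cdot 10^{10}$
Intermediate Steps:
$A = -12936$ ($A = 9 + \left(84058 - 97003\right) = 9 - 12945 = -12936$)
$\left(\left(-170428 - -105270\right) + 324136\right) \left(85380 + \sqrt{A + 180651}\right) = \left(\left(-170428 - -105270\right) + 324136\right) \left(85380 + \sqrt{-12936 + 180651}\right) = \left(\left(-170428 + 105270\right) + 324136\right) \left(85380 + \sqrt{167715}\right) = \left(-65158 + 324136\right) \left(85380 + 3 \sqrt{18635}\right) = 258978 \left(85380 + 3 \sqrt{18635}\right) = 22111541640 + 776934 \sqrt{18635}$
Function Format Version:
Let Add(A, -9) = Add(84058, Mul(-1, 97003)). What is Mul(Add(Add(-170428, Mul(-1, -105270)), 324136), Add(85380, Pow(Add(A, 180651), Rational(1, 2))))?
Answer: Add(22111541640, Mul(776934, Pow(18635, Rational(1, 2)))) ≈ 2.2218e+10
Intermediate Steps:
A = -12936 (A = Add(9, Add(84058, Mul(-1, 97003))) = Add(9, Add(84058, -97003)) = Add(9, -12945) = -12936)
Mul(Add(Add(-170428, Mul(-1, -105270)), 324136), Add(85380, Pow(Add(A, 180651), Rational(1, 2)))) = Mul(Add(Add(-170428, Mul(-1, -105270)), 324136), Add(85380, Pow(Add(-12936, 180651), Rational(1, 2)))) = Mul(Add(Add(-170428, 105270), 324136), Add(85380, Pow(167715, Rational(1, 2)))) = Mul(Add(-65158, 324136), Add(85380, Mul(3, Pow(18635, Rational(1, 2))))) = Mul(258978, Add(85380, Mul(3, Pow(18635, Rational(1, 2))))) = Add(22111541640, Mul(776934, Pow(18635, Rational(1, 2))))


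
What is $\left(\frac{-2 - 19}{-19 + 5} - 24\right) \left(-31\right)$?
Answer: $\frac{1395}{2} \approx 697.5$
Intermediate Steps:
$\left(\frac{-2 - 19}{-19 + 5} - 24\right) \left(-31\right) = \left(- \frac{21}{-14} - 24\right) \left(-31\right) = \left(\left(-21\right) \left(- \frac{1}{14}\right) - 24\right) \left(-31\right) = \left(\frac{3}{2} - 24\right) \left(-31\right) = \left(- \frac{45}{2}\right) \left(-31\right) = \frac{1395}{2}$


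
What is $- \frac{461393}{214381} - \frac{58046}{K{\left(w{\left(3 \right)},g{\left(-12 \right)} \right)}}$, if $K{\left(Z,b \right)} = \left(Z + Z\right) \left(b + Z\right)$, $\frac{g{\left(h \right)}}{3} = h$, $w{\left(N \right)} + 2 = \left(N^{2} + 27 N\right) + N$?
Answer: $- \frac{8531251728}{1072976905} \approx -7.951$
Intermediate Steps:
$w{\left(N \right)} = -2 + N^{2} + 28 N$ ($w{\left(N \right)} = -2 + \left(\left(N^{2} + 27 N\right) + N\right) = -2 + \left(N^{2} + 28 N\right) = -2 + N^{2} + 28 N$)
$g{\left(h \right)} = 3 h$
$K{\left(Z,b \right)} = 2 Z \left(Z + b\right)$
$- \frac{461393}{214381} - \frac{58046}{K{\left(w{\left(3 \right)},g{\left(-12 \right)} \right)}} = - \frac{461393}{214381} - \frac{58046}{2 \left(-2 + 3^{2} + 28 \cdot 3\right) \left(\left(-2 + 3^{2} + 28 \cdot 3\right) + 3 \left(-12\right)\right)} = \left(-461393\right) \frac{1}{214381} - \frac{58046}{2 \left(-2 + 9 + 84\right) \left(\left(-2 + 9 + 84\right) - 36\right)} = - \frac{461393}{214381} - \frac{58046}{2 \cdot 91 \left(91 - 36\right)} = - \frac{461393}{214381} - \frac{58046}{2 \cdot 91 \cdot 55} = - \frac{461393}{214381} - \frac{58046}{10010} = - \frac{461393}{214381} - \frac{29023}{5005} = - \frac{8531251728}{1072976905}$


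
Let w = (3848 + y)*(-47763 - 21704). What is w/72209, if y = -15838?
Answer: 832909330/72209 ≈ 11535.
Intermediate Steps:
w = 832909330 (w = (3848 - 15838)*(-47763 - 21704) = -11990*(-69467) = 832909330)
w/72209 = 832909330/72209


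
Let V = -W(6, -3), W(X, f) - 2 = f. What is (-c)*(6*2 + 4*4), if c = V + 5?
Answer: -168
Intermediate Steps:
W(X, f) = 2 + f
V = 1 (V = -(2 - 3) = -1*(-1) = 1)
c = 6 (c = 1 + 5 = 6)
(-c)*(6*2 + 4*4) = (-1*6)*(6*2 + 4*4) = -6*(12 + 16) = -6*28 = -168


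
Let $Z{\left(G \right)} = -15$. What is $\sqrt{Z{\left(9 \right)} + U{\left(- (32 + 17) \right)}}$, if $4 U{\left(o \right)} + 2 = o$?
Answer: $\frac{i \sqrt{111}}{2} \approx 5.2678 i$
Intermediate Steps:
$U{\left(o \right)} = - \frac{1}{2} + \frac{o}{4}$
$\sqrt{Z{\left(9 \right)} + U{\left(- (32 + 17) \right)}} = \sqrt{-15 + \left(- \frac{1}{2} + \frac{\left(-1\right) \left(32 + 17\right)}{4}\right)} = \sqrt{-15 + \left(- \frac{1}{2} + \frac{\left(-1\right) 49}{4}\right)} = \sqrt{-15 + \left(- \frac{1}{2} + \frac{1}{4} \left(-49\right)\right)} = \sqrt{-15 - \frac{51}{4}} = \sqrt{- \frac{111}{4}} = \frac{i \sqrt{111}}{2}$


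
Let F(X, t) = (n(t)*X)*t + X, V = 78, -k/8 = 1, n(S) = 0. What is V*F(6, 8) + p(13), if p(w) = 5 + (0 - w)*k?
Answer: 577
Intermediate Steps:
k = -8 (k = -8*1 = -8)
F(X, t) = X (F(X, t) = (0*X)*t + X = 0*t + X = 0 + X = X)
p(w) = 5 + 8*w (p(w) = 5 + (0 - w)*(-8) = 5 - w*(-8) = 5 + 8*w)
V*F(6, 8) + p(13) = 78*6 + (5 + 8*13) = 468 + (5 + 104) = 468 + 109 = 577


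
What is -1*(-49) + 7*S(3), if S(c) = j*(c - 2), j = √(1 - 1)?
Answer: 49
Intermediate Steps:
j = 0 (j = √0 = 0)
S(c) = 0 (S(c) = 0*(c - 2) = 0*(-2 + c) = 0)
-1*(-49) + 7*S(3) = -1*(-49) + 7*0 = 49 + 0 = 49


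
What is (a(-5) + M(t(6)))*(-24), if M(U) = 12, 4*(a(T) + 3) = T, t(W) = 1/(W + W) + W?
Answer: -186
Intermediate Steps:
t(W) = W + 1/(2*W) (t(W) = 1/(2*W) + W = W + 1/(2*W))
a(T) = -3 + T/4
(a(-5) + M(t(6)))*(-24) = ((-3 + (¼)*(-5)) + 12)*(-24) = ((-3 - 5/4) + 12)*(-24) = (-17/4 + 12)*(-24) = (31/4)*(-24) = -186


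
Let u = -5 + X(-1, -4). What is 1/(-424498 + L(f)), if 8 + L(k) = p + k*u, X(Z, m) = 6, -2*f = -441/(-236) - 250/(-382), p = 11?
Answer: -90152/38269186971 ≈ -2.3557e-6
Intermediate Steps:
f = -113731/90152 (f = -(-441/(-236) - 250/(-382))/2 = -(-441*(-1/236) - 250*(-1/382))/2 = -(441/236 + 125/191)/2 = -½*113731/45076 = -113731/90152 ≈ -1.2615)
u = 1 (u = -5 + 6 = 1)
L(k) = 3 + k (L(k) = -8 + (11 + k*1) = -8 + (11 + k) = 3 + k)
1/(-424498 + L(f)) = 1/(-424498 + (3 - 113731/90152)) = 1/(-424498 + 156725/90152) = 1/(-38269186971/90152) = -90152/38269186971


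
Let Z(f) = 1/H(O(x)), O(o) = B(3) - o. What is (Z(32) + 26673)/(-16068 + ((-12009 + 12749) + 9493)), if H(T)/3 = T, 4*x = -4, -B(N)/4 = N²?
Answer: -2800664/612675 ≈ -4.5712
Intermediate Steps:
B(N) = -4*N²
x = -1 (x = (¼)*(-4) = -1)
O(o) = -36 - o (O(o) = -4*3² - o = -4*9 - o = -36 - o)
H(T) = 3*T
Z(f) = -1/105 (Z(f) = 1/(3*(-36 - 1*(-1))) = 1/(3*(-36 + 1)) = 1/(3*(-35)) = 1/(-105) = -1/105)
(Z(32) + 26673)/(-16068 + ((-12009 + 12749) + 9493)) = (-1/105 + 26673)/(-16068 + ((-12009 + 12749) + 9493)) = 2800664/(105*(-16068 + (740 + 9493))) = 2800664/(105*(-16068 + 10233)) = (2800664/105)/(-5835) = (2800664/105)*(-1/5835) = -2800664/612675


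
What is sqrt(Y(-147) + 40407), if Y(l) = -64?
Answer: sqrt(40343) ≈ 200.86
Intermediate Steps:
sqrt(Y(-147) + 40407) = sqrt(-64 + 40407) = sqrt(40343)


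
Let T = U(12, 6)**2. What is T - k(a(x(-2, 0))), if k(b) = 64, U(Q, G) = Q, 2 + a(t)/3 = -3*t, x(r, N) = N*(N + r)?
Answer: 80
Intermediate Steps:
a(t) = -6 - 9*t (a(t) = -6 + 3*(-3*t) = -6 - 9*t)
T = 144 (T = 12**2 = 144)
T - k(a(x(-2, 0))) = 144 - 1*64 = 144 - 64 = 80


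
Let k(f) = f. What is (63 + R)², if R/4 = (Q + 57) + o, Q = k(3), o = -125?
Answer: 38809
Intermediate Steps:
Q = 3
R = -260 (R = 4*((3 + 57) - 125) = 4*(60 - 125) = 4*(-65) = -260)
(63 + R)² = (63 - 260)² = (-197)² = 38809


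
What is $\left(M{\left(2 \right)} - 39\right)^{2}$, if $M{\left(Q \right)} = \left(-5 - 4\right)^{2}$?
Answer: $1764$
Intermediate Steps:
$M{\left(Q \right)} = 81$ ($M{\left(Q \right)} = \left(-9\right)^{2} = 81$)
$\left(M{\left(2 \right)} - 39\right)^{2} = \left(81 - 39\right)^{2} = 42^{2} = 1764$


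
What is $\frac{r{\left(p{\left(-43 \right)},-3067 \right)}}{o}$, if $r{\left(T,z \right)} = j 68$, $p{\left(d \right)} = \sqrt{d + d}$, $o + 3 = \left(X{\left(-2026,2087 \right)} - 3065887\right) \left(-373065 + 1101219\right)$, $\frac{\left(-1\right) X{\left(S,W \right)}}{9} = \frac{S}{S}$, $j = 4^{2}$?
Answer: $- \frac{1088}{2232444435987} \approx -4.8736 \cdot 10^{-10}$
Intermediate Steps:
$j = 16$
$X{\left(S,W \right)} = -9$ ($X{\left(S,W \right)} = - 9 \frac{S}{S} = \left(-9\right) 1 = -9$)
$o = -2232444435987$ ($o = -3 + \left(-9 - 3065887\right) \left(-373065 + 1101219\right) = -3 - 2232444435984 = -2232444435987$)
$p{\left(d \right)} = \sqrt{2} \sqrt{d}$ ($p{\left(d \right)} = \sqrt{2 d} = \sqrt{2} \sqrt{d}$)
$r{\left(T,z \right)} = 1088$ ($r{\left(T,z \right)} = 16 \cdot 68 = 1088$)
$\frac{r{\left(p{\left(-43 \right)},-3067 \right)}}{o} = \frac{1088}{-2232444435987} = 1088 \left(- \frac{1}{2232444435987}\right) = - \frac{1088}{2232444435987}$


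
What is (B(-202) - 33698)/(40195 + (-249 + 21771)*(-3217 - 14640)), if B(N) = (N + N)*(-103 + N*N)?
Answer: 16476902/384278159 ≈ 0.042878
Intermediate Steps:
B(N) = 2*N*(-103 + N**2) (B(N) = (2*N)*(-103 + N**2) = 2*N*(-103 + N**2))
(B(-202) - 33698)/(40195 + (-249 + 21771)*(-3217 - 14640)) = (2*(-202)*(-103 + (-202)**2) - 33698)/(40195 + (-249 + 21771)*(-3217 - 14640)) = (2*(-202)*(-103 + 40804) - 33698)/(40195 + 21522*(-17857)) = (2*(-202)*40701 - 33698)/(40195 - 384318354) = (-16443204 - 33698)/(-384278159) = -16476902*(-1/384278159) = 16476902/384278159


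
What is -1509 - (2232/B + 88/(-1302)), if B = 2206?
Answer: -1084219961/718053 ≈ -1509.9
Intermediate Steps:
-1509 - (2232/B + 88/(-1302)) = -1509 - (2232/2206 + 88/(-1302)) = -1509 - (2232*(1/2206) + 88*(-1/1302)) = -1509 - (1116/1103 - 44/651) = -1509 - 1*677984/718053 = -1509 - 677984/718053 = -1084219961/718053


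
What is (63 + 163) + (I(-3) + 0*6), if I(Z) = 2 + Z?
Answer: 225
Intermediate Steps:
(63 + 163) + (I(-3) + 0*6) = (63 + 163) + ((2 - 3) + 0*6) = 226 + (-1 + 0) = 226 - 1 = 225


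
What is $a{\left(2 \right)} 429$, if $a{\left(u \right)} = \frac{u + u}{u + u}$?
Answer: $429$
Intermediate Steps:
$a{\left(u \right)} = 1$ ($a{\left(u \right)} = \frac{2 u}{2 u} = 2 u \frac{1}{2 u} = 1$)
$a{\left(2 \right)} 429 = 1 \cdot 429 = 429$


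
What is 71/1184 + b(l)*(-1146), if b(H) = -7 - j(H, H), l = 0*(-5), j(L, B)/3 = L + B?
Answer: 9498119/1184 ≈ 8022.1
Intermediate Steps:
j(L, B) = 3*B + 3*L (j(L, B) = 3*(L + B) = 3*(B + L) = 3*B + 3*L)
l = 0
b(H) = -7 - 6*H (b(H) = -7 - (3*H + 3*H) = -7 - 6*H)
71/1184 + b(l)*(-1146) = 71/1184 + (-7 - 6*0)*(-1146) = 71*(1/1184) + (-7 + 0)*(-1146) = 71/1184 - 7*(-1146) = 71/1184 + 8022 = 9498119/1184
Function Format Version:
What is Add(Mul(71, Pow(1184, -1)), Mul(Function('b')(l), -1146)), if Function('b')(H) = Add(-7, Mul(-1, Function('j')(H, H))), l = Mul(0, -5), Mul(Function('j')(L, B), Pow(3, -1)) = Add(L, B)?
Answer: Rational(9498119, 1184) ≈ 8022.1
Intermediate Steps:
Function('j')(L, B) = Add(Mul(3, B), Mul(3, L)) (Function('j')(L, B) = Mul(3, Add(L, B)) = Mul(3, Add(B, L)) = Add(Mul(3, B), Mul(3, L)))
l = 0
Function('b')(H) = Add(-7, Mul(-6, H)) (Function('b')(H) = Add(-7, Mul(-1, Add(Mul(3, H), Mul(3, H)))) = Add(-7, Mul(-1, Mul(6, H))) = Add(-7, Mul(-6, H)))
Add(Mul(71, Pow(1184, -1)), Mul(Function('b')(l), -1146)) = Add(Mul(71, Pow(1184, -1)), Mul(Add(-7, Mul(-6, 0)), -1146)) = Add(Mul(71, Rational(1, 1184)), Mul(Add(-7, 0), -1146)) = Add(Rational(71, 1184), Mul(-7, -1146)) = Add(Rational(71, 1184), 8022) = Rational(9498119, 1184)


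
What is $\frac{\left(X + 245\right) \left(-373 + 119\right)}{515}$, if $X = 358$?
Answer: $- \frac{153162}{515} \approx -297.4$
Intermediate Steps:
$\frac{\left(X + 245\right) \left(-373 + 119\right)}{515} = \frac{\left(358 + 245\right) \left(-373 + 119\right)}{515} = 603 \left(-254\right) \frac{1}{515} = \left(-153162\right) \frac{1}{515} = - \frac{153162}{515}$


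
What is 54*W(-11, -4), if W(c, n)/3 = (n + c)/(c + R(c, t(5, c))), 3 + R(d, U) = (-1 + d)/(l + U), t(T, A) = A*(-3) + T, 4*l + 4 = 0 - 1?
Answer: 2205/13 ≈ 169.62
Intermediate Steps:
l = -5/4 (l = -1 + (0 - 1)/4 = -1 + (¼)*(-1) = -1 - ¼ = -5/4 ≈ -1.2500)
t(T, A) = T - 3*A (t(T, A) = -3*A + T = T - 3*A)
R(d, U) = -3 + (-1 + d)/(-5/4 + U)
W(c, n) = 3*(c + n)/(c + (-49 + 40*c)/(15 - 12*c)) (W(c, n) = 3*((n + c)/(c + (11 - 12*(5 - 3*c) + 4*c)/(-5 + 4*(5 - 3*c)))) = 3*((c + n)/(c + (11 + (-60 + 36*c) + 4*c)/(-5 + (20 - 12*c)))) = 3*((c + n)/(c + (-49 + 40*c)/(15 - 12*c))) = 3*(c + n)/(c + (-49 + 40*c)/(15 - 12*c)))
54*W(-11, -4) = 54*(9*(-5 + 4*(-11))*(-11 - 4)/(49 - 40*(-11) + 3*(-11)*(-5 + 4*(-11)))) = 54*(9*(-5 - 44)*(-15)/(49 + 440 + 3*(-11)*(-5 - 44))) = 54*(9*(-49)*(-15)/(49 + 440 + 3*(-11)*(-49))) = 54*(9*(-49)*(-15)/(49 + 440 + 1617)) = 54*(9*(-49)*(-15)/2106) = 54*(9*(1/2106)*(-49)*(-15)) = 54*(245/78) = 2205/13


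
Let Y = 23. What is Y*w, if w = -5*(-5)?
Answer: 575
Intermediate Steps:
w = 25
Y*w = 23*25 = 575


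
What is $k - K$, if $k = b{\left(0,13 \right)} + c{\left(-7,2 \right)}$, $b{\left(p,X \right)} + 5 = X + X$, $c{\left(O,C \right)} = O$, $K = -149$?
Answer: $163$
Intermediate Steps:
$b{\left(p,X \right)} = -5 + 2 X$ ($b{\left(p,X \right)} = -5 + \left(X + X\right) = -5 + 2 X$)
$k = 14$ ($k = \left(-5 + 2 \cdot 13\right) - 7 = \left(-5 + 26\right) - 7 = 21 - 7 = 14$)
$k - K = 14 - -149 = 14 + 149 = 163$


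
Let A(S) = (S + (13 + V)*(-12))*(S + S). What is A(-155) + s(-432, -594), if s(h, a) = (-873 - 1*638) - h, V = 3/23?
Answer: 2203773/23 ≈ 95816.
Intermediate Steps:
V = 3/23 (V = 3*(1/23) = 3/23 ≈ 0.13043)
A(S) = 2*S*(-3624/23 + S) (A(S) = (S + (13 + 3/23)*(-12))*(S + S) = (S + (302/23)*(-12))*(2*S) = (S - 3624/23)*(2*S) = (-3624/23 + S)*(2*S) = 2*S*(-3624/23 + S))
s(h, a) = -1511 - h (s(h, a) = (-873 - 638) - h = -1511 - h)
A(-155) + s(-432, -594) = (2/23)*(-155)*(-3624 + 23*(-155)) + (-1511 - 1*(-432)) = (2/23)*(-155)*(-3624 - 3565) + (-1511 + 432) = (2/23)*(-155)*(-7189) - 1079 = 2228590/23 - 1079 = 2203773/23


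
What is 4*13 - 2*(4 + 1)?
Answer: 42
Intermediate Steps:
4*13 - 2*(4 + 1) = 52 - 2*5 = 52 - 10 = 42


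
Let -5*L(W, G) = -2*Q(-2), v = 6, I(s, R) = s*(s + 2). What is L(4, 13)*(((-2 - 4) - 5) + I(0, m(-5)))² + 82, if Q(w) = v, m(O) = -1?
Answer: 1862/5 ≈ 372.40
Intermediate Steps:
I(s, R) = s*(2 + s)
Q(w) = 6
L(W, G) = 12/5 (L(W, G) = -(-2)*6/5 = -⅕*(-12) = 12/5)
L(4, 13)*(((-2 - 4) - 5) + I(0, m(-5)))² + 82 = 12*(((-2 - 4) - 5) + 0*(2 + 0))²/5 + 82 = 12*((-6 - 5) + 0*2)²/5 + 82 = 12*(-11 + 0)²/5 + 82 = (12/5)*(-11)² + 82 = (12/5)*121 + 82 = 1452/5 + 82 = 1862/5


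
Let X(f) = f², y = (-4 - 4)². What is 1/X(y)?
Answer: 1/4096 ≈ 0.00024414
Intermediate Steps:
y = 64 (y = (-8)² = 64)
1/X(y) = 1/(64²) = 1/4096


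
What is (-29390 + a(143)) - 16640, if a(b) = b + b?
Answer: -45744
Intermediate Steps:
a(b) = 2*b
(-29390 + a(143)) - 16640 = (-29390 + 2*143) - 16640 = (-29390 + 286) - 16640 = -29104 - 16640 = -45744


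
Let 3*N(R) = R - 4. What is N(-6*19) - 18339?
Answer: -55135/3 ≈ -18378.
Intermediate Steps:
N(R) = -4/3 + R/3 (N(R) = (R - 4)/3 = (-4 + R)/3 = -4/3 + R/3)
N(-6*19) - 18339 = (-4/3 + (-6*19)/3) - 18339 = (-4/3 + (1/3)*(-114)) - 18339 = (-4/3 - 38) - 18339 = -118/3 - 18339 = -55135/3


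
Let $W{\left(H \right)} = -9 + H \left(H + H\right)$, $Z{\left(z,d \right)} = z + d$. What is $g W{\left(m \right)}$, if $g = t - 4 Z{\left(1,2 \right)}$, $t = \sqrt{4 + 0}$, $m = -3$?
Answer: $-90$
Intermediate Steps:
$Z{\left(z,d \right)} = d + z$
$W{\left(H \right)} = -9 + 2 H^{2}$ ($W{\left(H \right)} = -9 + H 2 H = -9 + 2 H^{2}$)
$t = 2$ ($t = \sqrt{4} = 2$)
$g = -10$ ($g = 2 - 4 \left(2 + 1\right) = 2 - 12 = -10$)
$g W{\left(m \right)} = - 10 \left(-9 + 2 \left(-3\right)^{2}\right) = - 10 \left(-9 + 2 \cdot 9\right) = - 10 \left(-9 + 18\right) = \left(-10\right) 9 = -90$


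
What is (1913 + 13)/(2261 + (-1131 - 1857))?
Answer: -1926/727 ≈ -2.6492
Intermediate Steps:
(1913 + 13)/(2261 + (-1131 - 1857)) = 1926/(2261 - 2988) = 1926/(-727) = 1926*(-1/727) = -1926/727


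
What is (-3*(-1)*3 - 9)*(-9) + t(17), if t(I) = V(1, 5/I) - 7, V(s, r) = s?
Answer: -6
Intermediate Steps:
t(I) = -6 (t(I) = 1 - 7 = -6)
(-3*(-1)*3 - 9)*(-9) + t(17) = (-3*(-1)*3 - 9)*(-9) - 6 = (3*3 - 9)*(-9) - 6 = (9 - 9)*(-9) - 6 = 0*(-9) - 6 = 0 - 6 = -6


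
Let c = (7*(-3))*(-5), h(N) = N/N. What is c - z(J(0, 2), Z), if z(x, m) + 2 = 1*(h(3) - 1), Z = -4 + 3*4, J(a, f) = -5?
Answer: 107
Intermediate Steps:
h(N) = 1
Z = 8 (Z = -4 + 12 = 8)
z(x, m) = -2 (z(x, m) = -2 + 1*(1 - 1) = -2 + 1*0 = -2 + 0 = -2)
c = 105 (c = -21*(-5) = 105)
c - z(J(0, 2), Z) = 105 - 1*(-2) = 105 + 2 = 107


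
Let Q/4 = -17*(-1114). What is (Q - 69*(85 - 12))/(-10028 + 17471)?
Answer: 70715/7443 ≈ 9.5009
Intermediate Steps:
Q = 75752 (Q = 4*(-17*(-1114)) = 4*18938 = 75752)
(Q - 69*(85 - 12))/(-10028 + 17471) = (75752 - 69*(85 - 12))/(-10028 + 17471) = (75752 - 69*73)/7443 = (75752 - 5037)*(1/7443) = 70715*(1/7443) = 70715/7443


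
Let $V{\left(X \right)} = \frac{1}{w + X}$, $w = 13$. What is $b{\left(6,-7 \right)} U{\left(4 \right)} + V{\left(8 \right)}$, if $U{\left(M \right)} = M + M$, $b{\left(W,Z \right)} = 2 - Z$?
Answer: $\frac{1513}{21} \approx 72.048$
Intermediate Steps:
$V{\left(X \right)} = \frac{1}{13 + X}$
$U{\left(M \right)} = 2 M$
$b{\left(6,-7 \right)} U{\left(4 \right)} + V{\left(8 \right)} = \left(2 - -7\right) 2 \cdot 4 + \frac{1}{13 + 8} = \left(2 + 7\right) 8 + \frac{1}{21} = 9 \cdot 8 + \frac{1}{21} = 72 + \frac{1}{21} = \frac{1513}{21}$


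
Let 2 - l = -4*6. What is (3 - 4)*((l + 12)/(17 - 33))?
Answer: 19/8 ≈ 2.3750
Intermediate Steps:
l = 26 (l = 2 - (-4)*6 = 2 - 1*(-24) = 2 + 24 = 26)
(3 - 4)*((l + 12)/(17 - 33)) = (3 - 4)*((26 + 12)/(17 - 33)) = -38/(-16) = -38*(-1)/16 = -1*(-19/8) = 19/8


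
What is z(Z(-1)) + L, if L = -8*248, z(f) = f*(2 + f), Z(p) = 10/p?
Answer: -1904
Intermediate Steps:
L = -1984
z(Z(-1)) + L = (10/(-1))*(2 + 10/(-1)) - 1984 = (10*(-1))*(2 + 10*(-1)) - 1984 = -10*(2 - 10) - 1984 = -10*(-8) - 1984 = 80 - 1984 = -1904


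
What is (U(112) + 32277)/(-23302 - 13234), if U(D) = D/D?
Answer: -16139/18268 ≈ -0.88346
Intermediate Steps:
U(D) = 1
(U(112) + 32277)/(-23302 - 13234) = (1 + 32277)/(-23302 - 13234) = 32278/(-36536) = 32278*(-1/36536) = -16139/18268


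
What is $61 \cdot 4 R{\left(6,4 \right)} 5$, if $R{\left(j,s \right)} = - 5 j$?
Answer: $-36600$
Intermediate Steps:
$61 \cdot 4 R{\left(6,4 \right)} 5 = 61 \cdot 4 \left(\left(-5\right) 6\right) 5 = 61 \cdot 4 \left(-30\right) 5 = 61 \left(\left(-120\right) 5\right) = 61 \left(-600\right) = -36600$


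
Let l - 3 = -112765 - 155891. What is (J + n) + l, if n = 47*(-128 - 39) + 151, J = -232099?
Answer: -508450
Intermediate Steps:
n = -7698 (n = 47*(-167) + 151 = -7849 + 151 = -7698)
l = -268653 (l = 3 + (-112765 - 155891) = 3 - 268656 = -268653)
(J + n) + l = (-232099 - 7698) - 268653 = -239797 - 268653 = -508450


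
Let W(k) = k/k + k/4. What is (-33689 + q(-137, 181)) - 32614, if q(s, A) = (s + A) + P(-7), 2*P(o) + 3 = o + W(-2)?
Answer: -265055/4 ≈ -66264.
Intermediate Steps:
W(k) = 1 + k/4 (W(k) = 1 + k*(¼) = 1 + k/4)
P(o) = -5/4 + o/2 (P(o) = -3/2 + (o + (1 + (¼)*(-2)))/2 = -3/2 + (o + (1 - ½))/2 = -3/2 + (o + ½)/2 = -3/2 + (½ + o)/2 = -3/2 + (¼ + o/2) = -5/4 + o/2)
q(s, A) = -19/4 + A + s (q(s, A) = (s + A) + (-5/4 + (½)*(-7)) = (A + s) + (-5/4 - 7/2) = (A + s) - 19/4 = -19/4 + A + s)
(-33689 + q(-137, 181)) - 32614 = (-33689 + (-19/4 + 181 - 137)) - 32614 = (-33689 + 157/4) - 32614 = -134599/4 - 32614 = -265055/4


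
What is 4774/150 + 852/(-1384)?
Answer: 809927/25950 ≈ 31.211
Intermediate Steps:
4774/150 + 852/(-1384) = 4774*(1/150) + 852*(-1/1384) = 2387/75 - 213/346 = 809927/25950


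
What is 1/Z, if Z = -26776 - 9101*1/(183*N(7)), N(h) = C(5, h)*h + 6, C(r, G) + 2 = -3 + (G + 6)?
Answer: -11346/303809597 ≈ -3.7346e-5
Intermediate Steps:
C(r, G) = 1 + G (C(r, G) = -2 + (-3 + (G + 6)) = -2 + (-3 + (6 + G)) = -2 + (3 + G) = 1 + G)
N(h) = 6 + h*(1 + h) (N(h) = (1 + h)*h + 6 = h*(1 + h) + 6 = 6 + h*(1 + h))
Z = -303809597/11346 (Z = -26776 - 9101*1/(183*(6 + 7*(1 + 7))) = -26776 - 9101*1/(183*(6 + 7*8)) = -26776 - 9101*1/(183*(6 + 56)) = -26776 - 9101/(183*62) = -26776 - 9101/11346 = -303809597/11346 ≈ -26777.)
1/Z = 1/(-303809597/11346) = -11346/303809597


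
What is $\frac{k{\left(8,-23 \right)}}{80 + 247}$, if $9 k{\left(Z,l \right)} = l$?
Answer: $- \frac{23}{2943} \approx -0.0078152$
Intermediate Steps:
$k{\left(Z,l \right)} = \frac{l}{9}$
$\frac{k{\left(8,-23 \right)}}{80 + 247} = \frac{\frac{1}{9} \left(-23\right)}{80 + 247} = - \frac{23}{9 \cdot 327} = \left(- \frac{23}{9}\right) \frac{1}{327} = - \frac{23}{2943}$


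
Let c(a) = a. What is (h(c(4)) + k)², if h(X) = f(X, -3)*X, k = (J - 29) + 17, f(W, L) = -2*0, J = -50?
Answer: 3844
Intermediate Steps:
f(W, L) = 0
k = -62 (k = (-50 - 29) + 17 = -79 + 17 = -62)
h(X) = 0 (h(X) = 0*X = 0)
(h(c(4)) + k)² = (0 - 62)² = (-62)² = 3844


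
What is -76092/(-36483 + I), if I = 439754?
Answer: -76092/403271 ≈ -0.18869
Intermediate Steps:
-76092/(-36483 + I) = -76092/(-36483 + 439754) = -76092/403271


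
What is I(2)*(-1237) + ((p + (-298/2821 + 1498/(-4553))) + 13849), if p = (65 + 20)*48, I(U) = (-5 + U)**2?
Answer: 87282329696/12844013 ≈ 6795.6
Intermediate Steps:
p = 4080 (p = 85*48 = 4080)
I(2)*(-1237) + ((p + (-298/2821 + 1498/(-4553))) + 13849) = (-5 + 2)**2*(-1237) + ((4080 + (-298/2821 + 1498/(-4553))) + 13849) = (-3)**2*(-1237) + ((4080 + (-298*1/2821 + 1498*(-1/4553))) + 13849) = 9*(-1237) + ((4080 + (-298/2821 - 1498/4553)) + 13849) = -11133 + ((4080 - 5582652/12844013) + 13849) = -11133 + (52397990388/12844013 + 13849) = -11133 + 230274726425/12844013 = 87282329696/12844013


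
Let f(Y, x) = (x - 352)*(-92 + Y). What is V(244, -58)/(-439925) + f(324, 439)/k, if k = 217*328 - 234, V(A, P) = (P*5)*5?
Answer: 179646242/624183187 ≈ 0.28781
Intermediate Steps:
f(Y, x) = (-352 + x)*(-92 + Y)
V(A, P) = 25*P (V(A, P) = (5*P)*5 = 25*P)
k = 70942 (k = 71176 - 234 = 70942)
V(244, -58)/(-439925) + f(324, 439)/k = (25*(-58))/(-439925) + (32384 - 352*324 - 92*439 + 324*439)/70942 = -1450*(-1/439925) + (32384 - 114048 - 40388 + 142236)*(1/70942) = 58/17597 + 20184*(1/70942) = 58/17597 + 10092/35471 = 179646242/624183187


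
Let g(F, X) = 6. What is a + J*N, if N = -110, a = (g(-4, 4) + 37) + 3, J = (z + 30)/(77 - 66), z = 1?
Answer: -264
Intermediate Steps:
J = 31/11 (J = (1 + 30)/(77 - 66) = 31/11 ≈ 2.8182)
a = 46 (a = (6 + 37) + 3 = 43 + 3 = 46)
a + J*N = 46 + (31/11)*(-110) = 46 - 310 = -264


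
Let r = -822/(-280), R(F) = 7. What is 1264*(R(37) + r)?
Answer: 439556/35 ≈ 12559.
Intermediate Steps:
r = 411/140 (r = -822*(-1/280) = 411/140 ≈ 2.9357)
1264*(R(37) + r) = 1264*(7 + 411/140) = 1264*(1391/140) = 439556/35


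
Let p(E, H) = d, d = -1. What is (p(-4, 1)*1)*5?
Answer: -5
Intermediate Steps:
p(E, H) = -1
(p(-4, 1)*1)*5 = -1*1*5 = -1*5 = -5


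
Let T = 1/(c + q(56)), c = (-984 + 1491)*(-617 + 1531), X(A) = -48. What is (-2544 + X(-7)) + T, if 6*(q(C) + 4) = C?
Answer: -3603424317/1390210 ≈ -2592.0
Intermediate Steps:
q(C) = -4 + C/6
c = 463398 (c = 507*914 = 463398)
T = 3/1390210 (T = 1/(463398 + (-4 + (⅙)*56)) = 1/(463398 + (-4 + 28/3)) = 1/(463398 + 16/3) = 1/(1390210/3) = 3/1390210 ≈ 2.1579e-6)
(-2544 + X(-7)) + T = (-2544 - 48) + 3/1390210 = -2592 + 3/1390210 = -3603424317/1390210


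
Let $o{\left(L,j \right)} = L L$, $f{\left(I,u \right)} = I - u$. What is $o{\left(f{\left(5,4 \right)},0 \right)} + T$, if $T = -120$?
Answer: $-119$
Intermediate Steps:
$o{\left(L,j \right)} = L^{2}$
$o{\left(f{\left(5,4 \right)},0 \right)} + T = \left(5 - 4\right)^{2} - 120 = 1^{2} - 120 = 1 - 120 = -119$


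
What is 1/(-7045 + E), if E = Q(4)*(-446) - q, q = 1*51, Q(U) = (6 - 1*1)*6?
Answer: -1/20476 ≈ -4.8838e-5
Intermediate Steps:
Q(U) = 30 (Q(U) = (6 - 1)*6 = 5*6 = 30)
q = 51
E = -13431 (E = 30*(-446) - 1*51 = -13380 - 51 = -13431)
1/(-7045 + E) = 1/(-7045 - 13431) = 1/(-20476) = -1/20476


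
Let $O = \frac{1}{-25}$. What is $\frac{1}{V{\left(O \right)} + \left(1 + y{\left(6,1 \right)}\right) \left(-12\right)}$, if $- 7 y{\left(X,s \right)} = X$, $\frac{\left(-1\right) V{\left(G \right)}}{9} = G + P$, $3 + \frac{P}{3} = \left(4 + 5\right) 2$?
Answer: $- \frac{175}{71112} \approx -0.0024609$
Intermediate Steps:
$O = - \frac{1}{25} \approx -0.04$
$P = 45$ ($P = -9 + 3 \left(4 + 5\right) 2 = -9 + 3 \cdot 9 \cdot 2 = -9 + 3 \cdot 18 = -9 + 54 = 45$)
$V{\left(G \right)} = -405 - 9 G$ ($V{\left(G \right)} = - 9 \left(G + 45\right) = - 9 \left(45 + G\right) = -405 - 9 G$)
$y{\left(X,s \right)} = - \frac{X}{7}$
$\frac{1}{V{\left(O \right)} + \left(1 + y{\left(6,1 \right)}\right) \left(-12\right)} = \frac{1}{\left(-405 - - \frac{9}{25}\right) + \left(1 - \frac{6}{7}\right) \left(-12\right)} = \frac{1}{\left(-405 + \frac{9}{25}\right) + \left(1 - \frac{6}{7}\right) \left(-12\right)} = \frac{1}{- \frac{10116}{25} + \frac{1}{7} \left(-12\right)} = \frac{1}{- \frac{10116}{25} - \frac{12}{7}} = \frac{1}{- \frac{71112}{175}} = - \frac{175}{71112}$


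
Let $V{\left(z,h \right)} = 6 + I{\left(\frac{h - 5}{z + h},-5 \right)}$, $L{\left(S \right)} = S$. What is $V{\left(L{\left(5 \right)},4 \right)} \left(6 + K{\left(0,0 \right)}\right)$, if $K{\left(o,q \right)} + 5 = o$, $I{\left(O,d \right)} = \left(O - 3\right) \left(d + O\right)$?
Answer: $\frac{1774}{81} \approx 21.901$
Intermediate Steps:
$I{\left(O,d \right)} = \left(-3 + O\right) \left(O + d\right)$
$K{\left(o,q \right)} = -5 + o$
$V{\left(z,h \right)} = 21 + \frac{\left(-5 + h\right)^{2}}{\left(h + z\right)^{2}} - \frac{8 \left(-5 + h\right)}{h + z}$ ($V{\left(z,h \right)} = 6 + \left(\left(\frac{h - 5}{z + h}\right)^{2} - 3 \frac{h - 5}{z + h} - -15 + \frac{h - 5}{z + h} \left(-5\right)\right) = 6 + \left(\left(\frac{-5 + h}{h + z}\right)^{2} - 3 \frac{-5 + h}{h + z} + 15 + \frac{-5 + h}{h + z} \left(-5\right)\right) = 6 + \left(\frac{\left(-5 + h\right)^{2}}{\left(h + z\right)^{2}} - \frac{3 \left(-5 + h\right)}{h + z} + 15 - \frac{5 \left(-5 + h\right)}{h + z}\right) = 6 + \left(15 + \frac{\left(-5 + h\right)^{2}}{\left(h + z\right)^{2}} - \frac{8 \left(-5 + h\right)}{h + z}\right) = 21 + \frac{\left(-5 + h\right)^{2}}{\left(h + z\right)^{2}} - \frac{8 \left(-5 + h\right)}{h + z}$)
$V{\left(L{\left(5 \right)},4 \right)} \left(6 + K{\left(0,0 \right)}\right) = \frac{\left(-5 + 4\right)^{2} + 21 \left(4 + 5\right)^{2} + 8 \left(5 - 4\right) \left(4 + 5\right)}{\left(4 + 5\right)^{2}} \left(6 + \left(-5 + 0\right)\right) = \frac{\left(-1\right)^{2} + 21 \cdot 9^{2} + 8 \left(5 - 4\right) 9}{81} \left(6 - 5\right) = \frac{1 + 21 \cdot 81 + 8 \cdot 1 \cdot 9}{81} \cdot 1 = \frac{1 + 1701 + 72}{81} \cdot 1 = \frac{1}{81} \cdot 1774 \cdot 1 = \frac{1774}{81} \cdot 1 = \frac{1774}{81}$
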